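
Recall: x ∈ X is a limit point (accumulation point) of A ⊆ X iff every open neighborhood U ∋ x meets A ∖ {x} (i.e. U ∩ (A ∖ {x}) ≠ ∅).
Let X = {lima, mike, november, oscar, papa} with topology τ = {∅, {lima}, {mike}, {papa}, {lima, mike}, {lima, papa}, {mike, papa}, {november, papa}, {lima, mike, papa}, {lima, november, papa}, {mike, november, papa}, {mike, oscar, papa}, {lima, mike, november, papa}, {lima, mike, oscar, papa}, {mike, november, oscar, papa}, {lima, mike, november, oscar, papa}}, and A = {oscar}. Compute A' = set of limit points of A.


A' = ∅

For each x ∈ X, list the open sets U ∈ τ with x ∈ U, then check whether U ∩ (A ∖ {x}) ≠ ∅ for every such U.
  x = lima: open {lima} ∋ x has {lima} ∩ (A ∖ {lima}) = ∅, so x is NOT a limit point.
  x = mike: open {mike} ∋ x has {mike} ∩ (A ∖ {mike}) = ∅, so x is NOT a limit point.
  x = november: open {november, papa} ∋ x has {november, papa} ∩ (A ∖ {november}) = ∅, so x is NOT a limit point.
  x = oscar: open {mike, oscar, papa} ∋ x has {mike, oscar, papa} ∩ (A ∖ {oscar}) = ∅, so x is NOT a limit point.
  x = papa: open {papa} ∋ x has {papa} ∩ (A ∖ {papa}) = ∅, so x is NOT a limit point.
Collecting: A' = ∅.


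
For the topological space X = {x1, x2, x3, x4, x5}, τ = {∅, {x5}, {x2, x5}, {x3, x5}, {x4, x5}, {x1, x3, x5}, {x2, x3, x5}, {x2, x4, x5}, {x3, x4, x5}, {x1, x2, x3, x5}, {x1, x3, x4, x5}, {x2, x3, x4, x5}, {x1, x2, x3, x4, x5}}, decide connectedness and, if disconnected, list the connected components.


(X, τ) is connected.

Find clopen sets (U ∈ τ with X ∖ U ∈ τ):
  U = ∅, X ∖ U = {x1, x2, x3, x4, x5} — both open, so U is clopen.
  U = {x1, x2, x3, x4, x5}, X ∖ U = ∅ — both open, so U is clopen.
Only trivial clopens (∅ and X) exist, so (X, τ) is connected.
Compute connected components by grouping points that agree on all clopens:
  component: {x1, x2, x3, x4, x5}


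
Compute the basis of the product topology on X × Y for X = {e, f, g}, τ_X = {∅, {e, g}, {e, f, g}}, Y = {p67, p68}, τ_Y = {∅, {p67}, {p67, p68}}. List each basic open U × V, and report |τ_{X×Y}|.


Basis B = {∅ × ∅, {e, g} × {p67}, {e, f, g} × {p67}, {e, g} × {p67, p68}, {e, f, g} × {p67, p68}}; |τ_{X×Y}| = 6.

Enumerate products U × V with U ∈ τ_X, V ∈ τ_Y (deduplicated):
  ∅ × ∅ = {} (∅)
  {e, g} × {p67} = {(e,p67), (g,p67)}
  {e, f, g} × {p67} = {(e,p67), (f,p67), (g,p67)}
  {e, g} × {p67, p68} = {(e,p67), (e,p68), (g,p67), (g,p68)}
  {e, f, g} × {p67, p68} = {(e,p67), (e,p68), (f,p67), (f,p68), (g,p67), (g,p68)}
These 5 distinct sets form the basis B.
Close under arbitrary unions to get τ_{X×Y}; counting gives |τ_{X×Y}| = 6.


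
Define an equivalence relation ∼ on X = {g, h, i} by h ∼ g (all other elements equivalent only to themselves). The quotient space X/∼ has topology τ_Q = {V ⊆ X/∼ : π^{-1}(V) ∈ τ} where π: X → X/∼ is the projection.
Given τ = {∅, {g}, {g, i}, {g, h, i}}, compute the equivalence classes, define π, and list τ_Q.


X/∼ = {[g=h], [i]}; |τ_Q| = 2.

Equivalence classes: [g=h], [i].
Quotient map π: X → X/∼ sends g ↦ [g=h], h ↦ [g=h], i ↦ [i].
For each subset V ⊆ X/∼, compute π^{-1}(V) ⊆ X and check whether π^{-1}(V) ∈ τ. V is open in τ_Q iff π^{-1}(V) ∈ τ.
  V = {}: π^{-1}(V) = ∅ ∈ τ ✓.
  V = {[g=h]}: π^{-1}(V) = {g, h} ∉ τ ✗.
  V = {[i]}: π^{-1}(V) = {i} ∉ τ ✗.
  V = {[g=h], [i]}: π^{-1}(V) = {g, h, i} ∈ τ ✓.
Open sets in the quotient: τ_Q = {{}, {[g=h], [i]}} (2 elements).


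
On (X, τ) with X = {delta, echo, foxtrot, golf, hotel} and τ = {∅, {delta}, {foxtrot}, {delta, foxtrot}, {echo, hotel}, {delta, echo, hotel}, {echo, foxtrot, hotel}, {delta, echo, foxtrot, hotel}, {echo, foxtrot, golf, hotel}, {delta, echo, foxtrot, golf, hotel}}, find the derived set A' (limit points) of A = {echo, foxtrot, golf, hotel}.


A' = {echo, golf, hotel}

For each x ∈ X, list the open sets U ∈ τ with x ∈ U, then check whether U ∩ (A ∖ {x}) ≠ ∅ for every such U.
  x = delta: open {delta} ∋ x has {delta} ∩ (A ∖ {delta}) = ∅, so x is NOT a limit point.
  x = echo: opens ∋ x are {echo, hotel}, {delta, echo, hotel}, {echo, foxtrot, hotel}, {delta, echo, foxtrot, hotel}, {echo, foxtrot, golf, hotel}, {delta, echo, foxtrot, golf, hotel}; each meets A ∖ {echo}, so x IS a limit point.
  x = foxtrot: open {foxtrot} ∋ x has {foxtrot} ∩ (A ∖ {foxtrot}) = ∅, so x is NOT a limit point.
  x = golf: opens ∋ x are {echo, foxtrot, golf, hotel}, {delta, echo, foxtrot, golf, hotel}; each meets A ∖ {golf}, so x IS a limit point.
  x = hotel: opens ∋ x are {echo, hotel}, {delta, echo, hotel}, {echo, foxtrot, hotel}, {delta, echo, foxtrot, hotel}, {echo, foxtrot, golf, hotel}, {delta, echo, foxtrot, golf, hotel}; each meets A ∖ {hotel}, so x IS a limit point.
Collecting: A' = {echo, golf, hotel}.


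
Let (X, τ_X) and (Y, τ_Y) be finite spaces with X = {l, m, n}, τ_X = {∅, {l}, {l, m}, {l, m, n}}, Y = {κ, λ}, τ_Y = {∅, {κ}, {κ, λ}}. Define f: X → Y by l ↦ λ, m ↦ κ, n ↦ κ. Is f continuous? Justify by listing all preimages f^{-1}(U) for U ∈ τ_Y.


f is NOT continuous.

Compute f^{-1}(U) for each U ∈ τ_Y:
  U = ∅: f^{-1}(U) = ∅ ∈ τ_X ✓.
  U = {κ}: f^{-1}(U) = {m, n} ∉ τ_X ✗.
  U = {κ, λ}: f^{-1}(U) = {l, m, n} ∈ τ_X ✓.
Found U = {κ} with f^{-1}(U) = {m, n} not in τ_X. Therefore f is NOT continuous.


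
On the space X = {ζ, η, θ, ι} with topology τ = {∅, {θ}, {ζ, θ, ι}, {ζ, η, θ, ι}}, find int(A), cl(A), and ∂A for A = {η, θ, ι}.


int(A) = {θ}, cl(A) = {ζ, η, θ, ι}, ∂A = {ζ, η, ι}.

Closed sets in (X, τ) are complements of opens:
  closed(X, τ) = {∅, {η}, {ζ, η, ι}, {ζ, η, θ, ι}}.
int(A) = ⋃ {U ∈ τ : U ⊆ A}. Opens contained in A: ∅, {θ}.
Taking the union of these: int(A) = {θ}.
cl(A) = ⋂ {C closed : A ⊆ C}. Closed sets containing A: {ζ, η, θ, ι}.
Intersecting these: cl(A) = {ζ, η, θ, ι}.
∂A = cl(A) ∖ int(A) = {ζ, η, θ, ι} ∖ {θ} = {ζ, η, ι}.


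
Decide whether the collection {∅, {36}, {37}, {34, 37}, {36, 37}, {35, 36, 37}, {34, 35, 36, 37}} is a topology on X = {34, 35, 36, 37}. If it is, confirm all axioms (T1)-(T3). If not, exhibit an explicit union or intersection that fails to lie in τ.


τ is NOT a topology on X.

Axiom (T1): ∅ ∈ τ? Yes; X ∈ τ? Yes.
Axiom (T2/T3): check pairwise unions and intersections of members of τ.
Counterexample for (T2): {36} ∪ {34, 37} = {34, 36, 37} ∉ τ. Therefore τ is NOT a topology.


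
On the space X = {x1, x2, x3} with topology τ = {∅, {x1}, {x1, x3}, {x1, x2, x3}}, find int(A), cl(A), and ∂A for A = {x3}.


int(A) = ∅, cl(A) = {x2, x3}, ∂A = {x2, x3}.

Closed sets in (X, τ) are complements of opens:
  closed(X, τ) = {∅, {x2}, {x2, x3}, {x1, x2, x3}}.
int(A) = ⋃ {U ∈ τ : U ⊆ A}. Opens contained in A: ∅.
Taking the union of these: int(A) = ∅.
cl(A) = ⋂ {C closed : A ⊆ C}. Closed sets containing A: {x2, x3}, {x1, x2, x3}.
Intersecting these: cl(A) = {x2, x3}.
∂A = cl(A) ∖ int(A) = {x2, x3} ∖ ∅ = {x2, x3}.


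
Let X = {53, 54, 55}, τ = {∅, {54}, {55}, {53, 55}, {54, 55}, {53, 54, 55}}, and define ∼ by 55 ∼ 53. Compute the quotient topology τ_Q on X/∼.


X/∼ = {[53=55], [54]}; |τ_Q| = 4.

Equivalence classes: [53=55], [54].
Quotient map π: X → X/∼ sends 53 ↦ [53=55], 54 ↦ [54], 55 ↦ [53=55].
For each subset V ⊆ X/∼, compute π^{-1}(V) ⊆ X and check whether π^{-1}(V) ∈ τ. V is open in τ_Q iff π^{-1}(V) ∈ τ.
  V = {}: π^{-1}(V) = ∅ ∈ τ ✓.
  V = {[53=55]}: π^{-1}(V) = {53, 55} ∈ τ ✓.
  V = {[54]}: π^{-1}(V) = {54} ∈ τ ✓.
  V = {[53=55], [54]}: π^{-1}(V) = {53, 54, 55} ∈ τ ✓.
Open sets in the quotient: τ_Q = {{}, {[53=55]}, {[54]}, {[53=55], [54]}} (4 elements).


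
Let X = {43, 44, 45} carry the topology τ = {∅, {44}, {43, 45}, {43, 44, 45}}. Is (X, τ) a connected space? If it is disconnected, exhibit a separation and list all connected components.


(X, τ) is disconnected; components = [{44}, {43, 45}].

Find clopen sets (U ∈ τ with X ∖ U ∈ τ):
  U = ∅, X ∖ U = {43, 44, 45} — both open, so U is clopen.
  U = {44}, X ∖ U = {43, 45} — both open, so U is clopen.
  U = {43, 45}, X ∖ U = {44} — both open, so U is clopen.
  U = {43, 44, 45}, X ∖ U = ∅ — both open, so U is clopen.
Nontrivial clopen(s) exist: e.g. {43, 45}. So (X, τ) is disconnected.
Compute connected components by grouping points that agree on all clopens:
  component: {44}
  component: {43, 45}


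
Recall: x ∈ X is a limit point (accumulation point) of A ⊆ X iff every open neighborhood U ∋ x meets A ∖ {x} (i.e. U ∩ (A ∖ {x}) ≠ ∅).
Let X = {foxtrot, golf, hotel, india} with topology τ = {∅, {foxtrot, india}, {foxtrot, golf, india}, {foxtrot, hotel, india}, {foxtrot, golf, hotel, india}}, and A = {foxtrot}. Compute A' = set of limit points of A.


A' = {golf, hotel, india}

For each x ∈ X, list the open sets U ∈ τ with x ∈ U, then check whether U ∩ (A ∖ {x}) ≠ ∅ for every such U.
  x = foxtrot: open {foxtrot, india} ∋ x has {foxtrot, india} ∩ (A ∖ {foxtrot}) = ∅, so x is NOT a limit point.
  x = golf: opens ∋ x are {foxtrot, golf, india}, {foxtrot, golf, hotel, india}; each meets A ∖ {golf}, so x IS a limit point.
  x = hotel: opens ∋ x are {foxtrot, hotel, india}, {foxtrot, golf, hotel, india}; each meets A ∖ {hotel}, so x IS a limit point.
  x = india: opens ∋ x are {foxtrot, india}, {foxtrot, golf, india}, {foxtrot, hotel, india}, {foxtrot, golf, hotel, india}; each meets A ∖ {india}, so x IS a limit point.
Collecting: A' = {golf, hotel, india}.


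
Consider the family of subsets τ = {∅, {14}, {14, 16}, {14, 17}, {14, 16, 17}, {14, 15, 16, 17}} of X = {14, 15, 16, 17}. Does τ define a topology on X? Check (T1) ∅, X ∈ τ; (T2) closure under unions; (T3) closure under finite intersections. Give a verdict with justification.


τ IS a topology on X.

Axiom (T1): ∅ ∈ τ? Yes; X ∈ τ? Yes.
Axiom (T2/T3): check pairwise unions and intersections of members of τ.
All pairwise intersections and unions checked — each lies in τ. Therefore τ satisfies (T1), (T2), (T3): it IS a topology on X.


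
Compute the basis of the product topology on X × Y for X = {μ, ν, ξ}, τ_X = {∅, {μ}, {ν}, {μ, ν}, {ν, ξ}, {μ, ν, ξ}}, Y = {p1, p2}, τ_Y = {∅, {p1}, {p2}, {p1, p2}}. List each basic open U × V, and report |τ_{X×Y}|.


Basis B = {∅ × ∅, {μ} × {p1}, {μ} × {p2}, {ν} × {p1}, {ν} × {p2}, {μ} × {p1, p2}, {μ, ν} × {p1}, {μ, ν} × {p2}, {ν} × {p1, p2}, {ν, ξ} × {p1}, {ν, ξ} × {p2}, {μ, ν, ξ} × {p1}, {μ, ν, ξ} × {p2}, {μ, ν} × {p1, p2}, {ν, ξ} × {p1, p2}, {μ, ν, ξ} × {p1, p2}}; |τ_{X×Y}| = 36.

Enumerate products U × V with U ∈ τ_X, V ∈ τ_Y (deduplicated):
  ∅ × ∅ = {} (∅)
  {μ} × {p1} = {(μ,p1)}
  {μ} × {p2} = {(μ,p2)}
  {ν} × {p1} = {(ν,p1)}
  {ν} × {p2} = {(ν,p2)}
  {μ} × {p1, p2} = {(μ,p1), (μ,p2)}
  {μ, ν} × {p1} = {(μ,p1), (ν,p1)}
  {μ, ν} × {p2} = {(μ,p2), (ν,p2)}
  {ν} × {p1, p2} = {(ν,p1), (ν,p2)}
  {ν, ξ} × {p1} = {(ν,p1), (ξ,p1)}
  {ν, ξ} × {p2} = {(ν,p2), (ξ,p2)}
  {μ, ν, ξ} × {p1} = {(μ,p1), (ν,p1), (ξ,p1)}
  {μ, ν, ξ} × {p2} = {(μ,p2), (ν,p2), (ξ,p2)}
  {μ, ν} × {p1, p2} = {(μ,p1), (μ,p2), (ν,p1), (ν,p2)}
  {ν, ξ} × {p1, p2} = {(ν,p1), (ν,p2), (ξ,p1), (ξ,p2)}
  {μ, ν, ξ} × {p1, p2} = {(μ,p1), (μ,p2), (ν,p1), (ν,p2), (ξ,p1), (ξ,p2)}
These 16 distinct sets form the basis B.
Close under arbitrary unions to get τ_{X×Y}; counting gives |τ_{X×Y}| = 36.


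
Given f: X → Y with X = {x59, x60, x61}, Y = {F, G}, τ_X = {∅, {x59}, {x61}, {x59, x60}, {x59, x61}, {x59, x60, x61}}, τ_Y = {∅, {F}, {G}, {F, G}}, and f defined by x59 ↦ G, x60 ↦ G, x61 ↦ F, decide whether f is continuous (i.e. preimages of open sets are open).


f IS continuous.

Compute f^{-1}(U) for each U ∈ τ_Y:
  U = ∅: f^{-1}(U) = ∅ ∈ τ_X ✓.
  U = {F}: f^{-1}(U) = {x61} ∈ τ_X ✓.
  U = {G}: f^{-1}(U) = {x59, x60} ∈ τ_X ✓.
  U = {F, G}: f^{-1}(U) = {x59, x60, x61} ∈ τ_X ✓.
Every preimage lies in τ_X, so f IS continuous.


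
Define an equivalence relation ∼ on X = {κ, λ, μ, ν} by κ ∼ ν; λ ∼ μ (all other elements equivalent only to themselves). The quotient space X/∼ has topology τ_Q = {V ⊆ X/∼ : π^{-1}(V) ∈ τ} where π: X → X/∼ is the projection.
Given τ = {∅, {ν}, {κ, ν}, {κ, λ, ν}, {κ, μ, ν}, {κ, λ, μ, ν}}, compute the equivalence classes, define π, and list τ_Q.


X/∼ = {[κ=ν], [λ=μ]}; |τ_Q| = 3.

Equivalence classes: [κ=ν], [λ=μ].
Quotient map π: X → X/∼ sends κ ↦ [κ=ν], λ ↦ [λ=μ], μ ↦ [λ=μ], ν ↦ [κ=ν].
For each subset V ⊆ X/∼, compute π^{-1}(V) ⊆ X and check whether π^{-1}(V) ∈ τ. V is open in τ_Q iff π^{-1}(V) ∈ τ.
  V = {}: π^{-1}(V) = ∅ ∈ τ ✓.
  V = {[κ=ν]}: π^{-1}(V) = {κ, ν} ∈ τ ✓.
  V = {[λ=μ]}: π^{-1}(V) = {λ, μ} ∉ τ ✗.
  V = {[κ=ν], [λ=μ]}: π^{-1}(V) = {κ, λ, μ, ν} ∈ τ ✓.
Open sets in the quotient: τ_Q = {{}, {[κ=ν]}, {[κ=ν], [λ=μ]}} (3 elements).


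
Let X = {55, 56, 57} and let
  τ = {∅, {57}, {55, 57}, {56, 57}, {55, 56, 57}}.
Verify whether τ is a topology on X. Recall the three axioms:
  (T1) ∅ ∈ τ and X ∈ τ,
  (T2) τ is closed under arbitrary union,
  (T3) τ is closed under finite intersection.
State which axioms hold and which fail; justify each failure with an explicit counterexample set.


τ IS a topology on X.

Axiom (T1): ∅ ∈ τ? Yes; X ∈ τ? Yes.
Axiom (T2/T3): check pairwise unions and intersections of members of τ.
All pairwise intersections and unions checked — each lies in τ. Therefore τ satisfies (T1), (T2), (T3): it IS a topology on X.


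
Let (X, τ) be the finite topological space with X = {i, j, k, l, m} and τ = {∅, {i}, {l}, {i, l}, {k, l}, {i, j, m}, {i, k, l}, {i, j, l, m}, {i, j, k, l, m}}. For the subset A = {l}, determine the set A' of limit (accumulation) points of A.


A' = {k}

For each x ∈ X, list the open sets U ∈ τ with x ∈ U, then check whether U ∩ (A ∖ {x}) ≠ ∅ for every such U.
  x = i: open {i} ∋ x has {i} ∩ (A ∖ {i}) = ∅, so x is NOT a limit point.
  x = j: open {i, j, m} ∋ x has {i, j, m} ∩ (A ∖ {j}) = ∅, so x is NOT a limit point.
  x = k: opens ∋ x are {k, l}, {i, k, l}, {i, j, k, l, m}; each meets A ∖ {k}, so x IS a limit point.
  x = l: open {l} ∋ x has {l} ∩ (A ∖ {l}) = ∅, so x is NOT a limit point.
  x = m: open {i, j, m} ∋ x has {i, j, m} ∩ (A ∖ {m}) = ∅, so x is NOT a limit point.
Collecting: A' = {k}.


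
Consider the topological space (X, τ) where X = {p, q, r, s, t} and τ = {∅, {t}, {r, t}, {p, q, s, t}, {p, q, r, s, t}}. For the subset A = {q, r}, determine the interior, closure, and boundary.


int(A) = ∅, cl(A) = {p, q, r, s}, ∂A = {p, q, r, s}.

Closed sets in (X, τ) are complements of opens:
  closed(X, τ) = {∅, {r}, {p, q, s}, {p, q, r, s}, {p, q, r, s, t}}.
int(A) = ⋃ {U ∈ τ : U ⊆ A}. Opens contained in A: ∅.
Taking the union of these: int(A) = ∅.
cl(A) = ⋂ {C closed : A ⊆ C}. Closed sets containing A: {p, q, r, s}, {p, q, r, s, t}.
Intersecting these: cl(A) = {p, q, r, s}.
∂A = cl(A) ∖ int(A) = {p, q, r, s} ∖ ∅ = {p, q, r, s}.


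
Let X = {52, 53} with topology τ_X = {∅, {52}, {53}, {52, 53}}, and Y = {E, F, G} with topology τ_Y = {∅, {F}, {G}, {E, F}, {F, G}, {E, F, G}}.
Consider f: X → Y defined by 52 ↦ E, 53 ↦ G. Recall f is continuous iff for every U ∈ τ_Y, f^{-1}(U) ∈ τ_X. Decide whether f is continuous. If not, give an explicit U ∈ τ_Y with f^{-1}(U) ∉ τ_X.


f IS continuous.

Compute f^{-1}(U) for each U ∈ τ_Y:
  U = ∅: f^{-1}(U) = ∅ ∈ τ_X ✓.
  U = {F}: f^{-1}(U) = ∅ ∈ τ_X ✓.
  U = {G}: f^{-1}(U) = {53} ∈ τ_X ✓.
  U = {E, F}: f^{-1}(U) = {52} ∈ τ_X ✓.
  U = {F, G}: f^{-1}(U) = {53} ∈ τ_X ✓.
  U = {E, F, G}: f^{-1}(U) = {52, 53} ∈ τ_X ✓.
Every preimage lies in τ_X, so f IS continuous.


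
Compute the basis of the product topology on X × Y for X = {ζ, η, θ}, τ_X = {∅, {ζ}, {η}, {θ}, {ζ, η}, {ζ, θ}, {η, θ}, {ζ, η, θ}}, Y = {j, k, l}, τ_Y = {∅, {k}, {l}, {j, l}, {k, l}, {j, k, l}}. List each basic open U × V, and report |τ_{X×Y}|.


Basis B = {∅ × ∅, {ζ} × {k}, {ζ} × {l}, {η} × {k}, {η} × {l}, {θ} × {k}, {θ} × {l}, {ζ} × {j, l}, {ζ} × {k, l}, {ζ, η} × {k}, {ζ, θ} × {k}, {ζ, η} × {l}, {ζ, θ} × {l}, {η} × {j, l}, {η} × {k, l}, {η, θ} × {k}, {η, θ} × {l}, {θ} × {j, l}, {θ} × {k, l}, {ζ} × {j, k, l}, {ζ, η, θ} × {k}, {ζ, η, θ} × {l}, {η} × {j, k, l}, {θ} × {j, k, l}, {ζ, η} × {j, l}, {ζ, θ} × {j, l}, {ζ, η} × {k, l}, {ζ, θ} × {k, l}, {η, θ} × {j, l}, {η, θ} × {k, l}, {ζ, η} × {j, k, l}, {ζ, θ} × {j, k, l}, {ζ, η, θ} × {j, l}, {ζ, η, θ} × {k, l}, {η, θ} × {j, k, l}, {ζ, η, θ} × {j, k, l}}; |τ_{X×Y}| = 216.

Enumerate products U × V with U ∈ τ_X, V ∈ τ_Y (deduplicated):
  ∅ × ∅ = {} (∅)
  {ζ} × {k} = {(ζ,k)}
  {ζ} × {l} = {(ζ,l)}
  {η} × {k} = {(η,k)}
  {η} × {l} = {(η,l)}
  {θ} × {k} = {(θ,k)}
  {θ} × {l} = {(θ,l)}
  {ζ} × {j, l} = {(ζ,j), (ζ,l)}
  {ζ} × {k, l} = {(ζ,k), (ζ,l)}
  {ζ, η} × {k} = {(ζ,k), (η,k)}
  {ζ, θ} × {k} = {(ζ,k), (θ,k)}
  {ζ, η} × {l} = {(ζ,l), (η,l)}
  {ζ, θ} × {l} = {(ζ,l), (θ,l)}
  {η} × {j, l} = {(η,j), (η,l)}
  {η} × {k, l} = {(η,k), (η,l)}
  {η, θ} × {k} = {(η,k), (θ,k)}
  {η, θ} × {l} = {(η,l), (θ,l)}
  {θ} × {j, l} = {(θ,j), (θ,l)}
  {θ} × {k, l} = {(θ,k), (θ,l)}
  {ζ} × {j, k, l} = {(ζ,j), (ζ,k), (ζ,l)}
  {ζ, η, θ} × {k} = {(ζ,k), (η,k), (θ,k)}
  {ζ, η, θ} × {l} = {(ζ,l), (η,l), (θ,l)}
  {η} × {j, k, l} = {(η,j), (η,k), (η,l)}
  {θ} × {j, k, l} = {(θ,j), (θ,k), (θ,l)}
  {ζ, η} × {j, l} = {(ζ,j), (ζ,l), (η,j), (η,l)}
  {ζ, θ} × {j, l} = {(ζ,j), (ζ,l), (θ,j), (θ,l)}
  {ζ, η} × {k, l} = {(ζ,k), (ζ,l), (η,k), (η,l)}
  {ζ, θ} × {k, l} = {(ζ,k), (ζ,l), (θ,k), (θ,l)}
  {η, θ} × {j, l} = {(η,j), (η,l), (θ,j), (θ,l)}
  {η, θ} × {k, l} = {(η,k), (η,l), (θ,k), (θ,l)}
  {ζ, η} × {j, k, l} = {(ζ,j), (ζ,k), (ζ,l), (η,j), (η,k), (η,l)}
  {ζ, θ} × {j, k, l} = {(ζ,j), (ζ,k), (ζ,l), (θ,j), (θ,k), (θ,l)}
  {ζ, η, θ} × {j, l} = {(ζ,j), (ζ,l), (η,j), (η,l), (θ,j), (θ,l)}
  {ζ, η, θ} × {k, l} = {(ζ,k), (ζ,l), (η,k), (η,l), (θ,k), (θ,l)}
  {η, θ} × {j, k, l} = {(η,j), (η,k), (η,l), (θ,j), (θ,k), (θ,l)}
  {ζ, η, θ} × {j, k, l} = {(ζ,j), (ζ,k), (ζ,l), (η,j), (η,k), (η,l), (θ,j), (θ,k), (θ,l)}
These 36 distinct sets form the basis B.
Close under arbitrary unions to get τ_{X×Y}; counting gives |τ_{X×Y}| = 216.


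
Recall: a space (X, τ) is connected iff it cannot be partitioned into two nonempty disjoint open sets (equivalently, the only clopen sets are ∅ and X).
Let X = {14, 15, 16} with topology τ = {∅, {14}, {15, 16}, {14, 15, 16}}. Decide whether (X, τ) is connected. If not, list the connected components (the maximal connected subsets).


(X, τ) is disconnected; components = [{14}, {15, 16}].

Find clopen sets (U ∈ τ with X ∖ U ∈ τ):
  U = ∅, X ∖ U = {14, 15, 16} — both open, so U is clopen.
  U = {14}, X ∖ U = {15, 16} — both open, so U is clopen.
  U = {15, 16}, X ∖ U = {14} — both open, so U is clopen.
  U = {14, 15, 16}, X ∖ U = ∅ — both open, so U is clopen.
Nontrivial clopen(s) exist: e.g. {15, 16}. So (X, τ) is disconnected.
Compute connected components by grouping points that agree on all clopens:
  component: {14}
  component: {15, 16}


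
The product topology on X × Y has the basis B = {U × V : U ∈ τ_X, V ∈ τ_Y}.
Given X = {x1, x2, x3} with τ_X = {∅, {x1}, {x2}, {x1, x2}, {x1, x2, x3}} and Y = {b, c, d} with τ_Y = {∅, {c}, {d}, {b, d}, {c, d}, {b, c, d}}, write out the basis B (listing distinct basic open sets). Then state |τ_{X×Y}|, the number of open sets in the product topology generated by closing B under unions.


Basis B = {∅ × ∅, {x1} × {c}, {x1} × {d}, {x2} × {c}, {x2} × {d}, {x1} × {b, d}, {x1} × {c, d}, {x1, x2} × {c}, {x1, x2} × {d}, {x2} × {b, d}, {x2} × {c, d}, {x1} × {b, c, d}, {x1, x2, x3} × {c}, {x1, x2, x3} × {d}, {x2} × {b, c, d}, {x1, x2} × {b, d}, {x1, x2} × {c, d}, {x1, x2} × {b, c, d}, {x1, x2, x3} × {b, d}, {x1, x2, x3} × {c, d}, {x1, x2, x3} × {b, c, d}}; |τ_{X×Y}| = 70.

Enumerate products U × V with U ∈ τ_X, V ∈ τ_Y (deduplicated):
  ∅ × ∅ = {} (∅)
  {x1} × {c} = {(x1,c)}
  {x1} × {d} = {(x1,d)}
  {x2} × {c} = {(x2,c)}
  {x2} × {d} = {(x2,d)}
  {x1} × {b, d} = {(x1,b), (x1,d)}
  {x1} × {c, d} = {(x1,c), (x1,d)}
  {x1, x2} × {c} = {(x1,c), (x2,c)}
  {x1, x2} × {d} = {(x1,d), (x2,d)}
  {x2} × {b, d} = {(x2,b), (x2,d)}
  {x2} × {c, d} = {(x2,c), (x2,d)}
  {x1} × {b, c, d} = {(x1,b), (x1,c), (x1,d)}
  {x1, x2, x3} × {c} = {(x1,c), (x2,c), (x3,c)}
  {x1, x2, x3} × {d} = {(x1,d), (x2,d), (x3,d)}
  {x2} × {b, c, d} = {(x2,b), (x2,c), (x2,d)}
  {x1, x2} × {b, d} = {(x1,b), (x1,d), (x2,b), (x2,d)}
  {x1, x2} × {c, d} = {(x1,c), (x1,d), (x2,c), (x2,d)}
  {x1, x2} × {b, c, d} = {(x1,b), (x1,c), (x1,d), (x2,b), (x2,c), (x2,d)}
  {x1, x2, x3} × {b, d} = {(x1,b), (x1,d), (x2,b), (x2,d), (x3,b), (x3,d)}
  {x1, x2, x3} × {c, d} = {(x1,c), (x1,d), (x2,c), (x2,d), (x3,c), (x3,d)}
  {x1, x2, x3} × {b, c, d} = {(x1,b), (x1,c), (x1,d), (x2,b), (x2,c), (x2,d), (x3,b), (x3,c), (x3,d)}
These 21 distinct sets form the basis B.
Close under arbitrary unions to get τ_{X×Y}; counting gives |τ_{X×Y}| = 70.


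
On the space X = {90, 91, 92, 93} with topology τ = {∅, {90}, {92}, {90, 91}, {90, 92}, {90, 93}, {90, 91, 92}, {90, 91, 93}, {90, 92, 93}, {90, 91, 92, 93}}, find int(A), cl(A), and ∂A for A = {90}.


int(A) = {90}, cl(A) = {90, 91, 93}, ∂A = {91, 93}.

Closed sets in (X, τ) are complements of opens:
  closed(X, τ) = {∅, {91}, {92}, {93}, {91, 92}, {91, 93}, {92, 93}, {90, 91, 93}, {91, 92, 93}, {90, 91, 92, 93}}.
int(A) = ⋃ {U ∈ τ : U ⊆ A}. Opens contained in A: ∅, {90}.
Taking the union of these: int(A) = {90}.
cl(A) = ⋂ {C closed : A ⊆ C}. Closed sets containing A: {90, 91, 93}, {90, 91, 92, 93}.
Intersecting these: cl(A) = {90, 91, 93}.
∂A = cl(A) ∖ int(A) = {90, 91, 93} ∖ {90} = {91, 93}.


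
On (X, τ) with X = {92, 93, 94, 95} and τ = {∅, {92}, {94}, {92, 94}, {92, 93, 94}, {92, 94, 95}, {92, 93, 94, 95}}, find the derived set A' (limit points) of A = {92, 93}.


A' = {93, 95}

For each x ∈ X, list the open sets U ∈ τ with x ∈ U, then check whether U ∩ (A ∖ {x}) ≠ ∅ for every such U.
  x = 92: open {92} ∋ x has {92} ∩ (A ∖ {92}) = ∅, so x is NOT a limit point.
  x = 93: opens ∋ x are {92, 93, 94}, {92, 93, 94, 95}; each meets A ∖ {93}, so x IS a limit point.
  x = 94: open {94} ∋ x has {94} ∩ (A ∖ {94}) = ∅, so x is NOT a limit point.
  x = 95: opens ∋ x are {92, 94, 95}, {92, 93, 94, 95}; each meets A ∖ {95}, so x IS a limit point.
Collecting: A' = {93, 95}.


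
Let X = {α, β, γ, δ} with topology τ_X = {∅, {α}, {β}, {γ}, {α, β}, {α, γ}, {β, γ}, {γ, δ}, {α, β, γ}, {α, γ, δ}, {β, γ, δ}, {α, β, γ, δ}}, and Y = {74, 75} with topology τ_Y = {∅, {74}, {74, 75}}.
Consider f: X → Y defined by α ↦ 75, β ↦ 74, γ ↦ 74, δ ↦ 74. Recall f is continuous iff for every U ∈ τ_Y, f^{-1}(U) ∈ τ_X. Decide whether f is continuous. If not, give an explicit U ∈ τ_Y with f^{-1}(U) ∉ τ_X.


f IS continuous.

Compute f^{-1}(U) for each U ∈ τ_Y:
  U = ∅: f^{-1}(U) = ∅ ∈ τ_X ✓.
  U = {74}: f^{-1}(U) = {β, γ, δ} ∈ τ_X ✓.
  U = {74, 75}: f^{-1}(U) = {α, β, γ, δ} ∈ τ_X ✓.
Every preimage lies in τ_X, so f IS continuous.


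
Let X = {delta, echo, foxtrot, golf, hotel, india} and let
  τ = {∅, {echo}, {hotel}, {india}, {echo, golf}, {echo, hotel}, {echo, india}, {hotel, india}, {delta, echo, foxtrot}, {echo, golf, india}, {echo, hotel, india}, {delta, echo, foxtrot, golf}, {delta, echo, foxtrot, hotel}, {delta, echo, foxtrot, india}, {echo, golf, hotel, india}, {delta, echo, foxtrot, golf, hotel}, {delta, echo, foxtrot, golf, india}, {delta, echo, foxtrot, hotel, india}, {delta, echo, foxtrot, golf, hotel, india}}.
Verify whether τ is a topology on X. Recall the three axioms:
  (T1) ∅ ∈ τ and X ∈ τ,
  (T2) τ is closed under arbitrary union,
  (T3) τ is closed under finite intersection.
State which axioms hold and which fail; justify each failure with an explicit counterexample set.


τ is NOT a topology on X.

Axiom (T1): ∅ ∈ τ? Yes; X ∈ τ? Yes.
Axiom (T2/T3): check pairwise unions and intersections of members of τ.
Counterexample for (T2): {hotel} ∪ {echo, golf} = {echo, golf, hotel} ∉ τ. Therefore τ is NOT a topology.


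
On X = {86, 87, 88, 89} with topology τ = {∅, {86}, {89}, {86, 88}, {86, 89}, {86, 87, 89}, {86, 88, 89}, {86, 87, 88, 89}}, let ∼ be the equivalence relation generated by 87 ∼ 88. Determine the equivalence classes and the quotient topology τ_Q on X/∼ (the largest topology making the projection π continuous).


X/∼ = {[86], [87=88], [89]}; |τ_Q| = 5.

Equivalence classes: [86], [87=88], [89].
Quotient map π: X → X/∼ sends 86 ↦ [86], 87 ↦ [87=88], 88 ↦ [87=88], 89 ↦ [89].
For each subset V ⊆ X/∼, compute π^{-1}(V) ⊆ X and check whether π^{-1}(V) ∈ τ. V is open in τ_Q iff π^{-1}(V) ∈ τ.
  V = {}: π^{-1}(V) = ∅ ∈ τ ✓.
  V = {[86]}: π^{-1}(V) = {86} ∈ τ ✓.
  V = {[87=88]}: π^{-1}(V) = {87, 88} ∉ τ ✗.
  V = {[86], [87=88]}: π^{-1}(V) = {86, 87, 88} ∉ τ ✗.
  V = {[89]}: π^{-1}(V) = {89} ∈ τ ✓.
  V = {[86], [89]}: π^{-1}(V) = {86, 89} ∈ τ ✓.
  V = {[87=88], [89]}: π^{-1}(V) = {87, 88, 89} ∉ τ ✗.
  V = {[86], [87=88], [89]}: π^{-1}(V) = {86, 87, 88, 89} ∈ τ ✓.
Open sets in the quotient: τ_Q = {{}, {[86]}, {[89]}, {[86], [89]}, {[86], [87=88], [89]}} (5 elements).


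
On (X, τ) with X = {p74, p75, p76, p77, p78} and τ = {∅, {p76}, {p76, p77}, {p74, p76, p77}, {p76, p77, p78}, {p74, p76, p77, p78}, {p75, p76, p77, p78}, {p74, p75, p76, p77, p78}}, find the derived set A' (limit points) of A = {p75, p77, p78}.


A' = {p74, p75, p78}

For each x ∈ X, list the open sets U ∈ τ with x ∈ U, then check whether U ∩ (A ∖ {x}) ≠ ∅ for every such U.
  x = p74: opens ∋ x are {p74, p76, p77}, {p74, p76, p77, p78}, {p74, p75, p76, p77, p78}; each meets A ∖ {p74}, so x IS a limit point.
  x = p75: opens ∋ x are {p75, p76, p77, p78}, {p74, p75, p76, p77, p78}; each meets A ∖ {p75}, so x IS a limit point.
  x = p76: open {p76} ∋ x has {p76} ∩ (A ∖ {p76}) = ∅, so x is NOT a limit point.
  x = p77: open {p76, p77} ∋ x has {p76, p77} ∩ (A ∖ {p77}) = ∅, so x is NOT a limit point.
  x = p78: opens ∋ x are {p76, p77, p78}, {p74, p76, p77, p78}, {p75, p76, p77, p78}, {p74, p75, p76, p77, p78}; each meets A ∖ {p78}, so x IS a limit point.
Collecting: A' = {p74, p75, p78}.


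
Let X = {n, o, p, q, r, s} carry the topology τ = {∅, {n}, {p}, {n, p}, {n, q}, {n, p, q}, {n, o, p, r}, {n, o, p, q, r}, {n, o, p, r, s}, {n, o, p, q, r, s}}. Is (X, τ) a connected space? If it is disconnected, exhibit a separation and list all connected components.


(X, τ) is connected.

Find clopen sets (U ∈ τ with X ∖ U ∈ τ):
  U = ∅, X ∖ U = {n, o, p, q, r, s} — both open, so U is clopen.
  U = {n, o, p, q, r, s}, X ∖ U = ∅ — both open, so U is clopen.
Only trivial clopens (∅ and X) exist, so (X, τ) is connected.
Compute connected components by grouping points that agree on all clopens:
  component: {n, o, p, q, r, s}


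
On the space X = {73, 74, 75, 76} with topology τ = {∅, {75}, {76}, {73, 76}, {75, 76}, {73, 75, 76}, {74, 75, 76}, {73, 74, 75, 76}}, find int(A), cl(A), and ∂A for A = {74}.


int(A) = ∅, cl(A) = {74}, ∂A = {74}.

Closed sets in (X, τ) are complements of opens:
  closed(X, τ) = {∅, {73}, {74}, {73, 74}, {74, 75}, {73, 74, 75}, {73, 74, 76}, {73, 74, 75, 76}}.
int(A) = ⋃ {U ∈ τ : U ⊆ A}. Opens contained in A: ∅.
Taking the union of these: int(A) = ∅.
cl(A) = ⋂ {C closed : A ⊆ C}. Closed sets containing A: {74}, {73, 74}, {74, 75}, {73, 74, 75}, {73, 74, 76}, {73, 74, 75, 76}.
Intersecting these: cl(A) = {74}.
∂A = cl(A) ∖ int(A) = {74} ∖ ∅ = {74}.


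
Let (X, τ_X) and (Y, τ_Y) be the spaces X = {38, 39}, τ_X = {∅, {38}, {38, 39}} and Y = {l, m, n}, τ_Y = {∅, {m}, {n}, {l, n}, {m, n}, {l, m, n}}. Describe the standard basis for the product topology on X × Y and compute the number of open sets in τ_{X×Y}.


Basis B = {∅ × ∅, {38} × {m}, {38} × {n}, {38} × {l, n}, {38} × {m, n}, {38, 39} × {m}, {38, 39} × {n}, {38} × {l, m, n}, {38, 39} × {l, n}, {38, 39} × {m, n}, {38, 39} × {l, m, n}}; |τ_{X×Y}| = 18.

Enumerate products U × V with U ∈ τ_X, V ∈ τ_Y (deduplicated):
  ∅ × ∅ = {} (∅)
  {38} × {m} = {(38,m)}
  {38} × {n} = {(38,n)}
  {38} × {l, n} = {(38,l), (38,n)}
  {38} × {m, n} = {(38,m), (38,n)}
  {38, 39} × {m} = {(38,m), (39,m)}
  {38, 39} × {n} = {(38,n), (39,n)}
  {38} × {l, m, n} = {(38,l), (38,m), (38,n)}
  {38, 39} × {l, n} = {(38,l), (38,n), (39,l), (39,n)}
  {38, 39} × {m, n} = {(38,m), (38,n), (39,m), (39,n)}
  {38, 39} × {l, m, n} = {(38,l), (38,m), (38,n), (39,l), (39,m), (39,n)}
These 11 distinct sets form the basis B.
Close under arbitrary unions to get τ_{X×Y}; counting gives |τ_{X×Y}| = 18.


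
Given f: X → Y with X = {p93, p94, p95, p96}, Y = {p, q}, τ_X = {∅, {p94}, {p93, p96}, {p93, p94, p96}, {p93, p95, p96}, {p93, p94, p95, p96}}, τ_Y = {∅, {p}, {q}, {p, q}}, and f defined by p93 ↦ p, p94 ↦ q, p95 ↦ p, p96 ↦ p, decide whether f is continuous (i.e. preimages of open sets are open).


f IS continuous.

Compute f^{-1}(U) for each U ∈ τ_Y:
  U = ∅: f^{-1}(U) = ∅ ∈ τ_X ✓.
  U = {p}: f^{-1}(U) = {p93, p95, p96} ∈ τ_X ✓.
  U = {q}: f^{-1}(U) = {p94} ∈ τ_X ✓.
  U = {p, q}: f^{-1}(U) = {p93, p94, p95, p96} ∈ τ_X ✓.
Every preimage lies in τ_X, so f IS continuous.


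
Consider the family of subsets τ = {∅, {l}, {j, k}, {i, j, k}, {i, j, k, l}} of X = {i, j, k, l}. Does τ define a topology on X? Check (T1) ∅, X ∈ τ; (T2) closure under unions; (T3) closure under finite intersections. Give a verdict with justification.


τ is NOT a topology on X.

Axiom (T1): ∅ ∈ τ? Yes; X ∈ τ? Yes.
Axiom (T2/T3): check pairwise unions and intersections of members of τ.
Counterexample for (T2): {l} ∪ {j, k} = {j, k, l} ∉ τ. Therefore τ is NOT a topology.


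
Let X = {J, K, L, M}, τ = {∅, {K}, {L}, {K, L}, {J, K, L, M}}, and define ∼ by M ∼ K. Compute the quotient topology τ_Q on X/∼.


X/∼ = {[J], [K=M], [L]}; |τ_Q| = 3.

Equivalence classes: [J], [K=M], [L].
Quotient map π: X → X/∼ sends J ↦ [J], K ↦ [K=M], L ↦ [L], M ↦ [K=M].
For each subset V ⊆ X/∼, compute π^{-1}(V) ⊆ X and check whether π^{-1}(V) ∈ τ. V is open in τ_Q iff π^{-1}(V) ∈ τ.
  V = {}: π^{-1}(V) = ∅ ∈ τ ✓.
  V = {[J]}: π^{-1}(V) = {J} ∉ τ ✗.
  V = {[K=M]}: π^{-1}(V) = {K, M} ∉ τ ✗.
  V = {[J], [K=M]}: π^{-1}(V) = {J, K, M} ∉ τ ✗.
  V = {[L]}: π^{-1}(V) = {L} ∈ τ ✓.
  V = {[J], [L]}: π^{-1}(V) = {J, L} ∉ τ ✗.
  V = {[K=M], [L]}: π^{-1}(V) = {K, L, M} ∉ τ ✗.
  V = {[J], [K=M], [L]}: π^{-1}(V) = {J, K, L, M} ∈ τ ✓.
Open sets in the quotient: τ_Q = {{}, {[L]}, {[J], [K=M], [L]}} (3 elements).


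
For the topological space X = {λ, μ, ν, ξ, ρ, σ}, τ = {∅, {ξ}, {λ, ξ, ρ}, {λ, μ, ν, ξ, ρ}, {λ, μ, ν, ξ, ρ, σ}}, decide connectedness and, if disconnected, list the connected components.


(X, τ) is connected.

Find clopen sets (U ∈ τ with X ∖ U ∈ τ):
  U = ∅, X ∖ U = {λ, μ, ν, ξ, ρ, σ} — both open, so U is clopen.
  U = {λ, μ, ν, ξ, ρ, σ}, X ∖ U = ∅ — both open, so U is clopen.
Only trivial clopens (∅ and X) exist, so (X, τ) is connected.
Compute connected components by grouping points that agree on all clopens:
  component: {λ, μ, ν, ξ, ρ, σ}


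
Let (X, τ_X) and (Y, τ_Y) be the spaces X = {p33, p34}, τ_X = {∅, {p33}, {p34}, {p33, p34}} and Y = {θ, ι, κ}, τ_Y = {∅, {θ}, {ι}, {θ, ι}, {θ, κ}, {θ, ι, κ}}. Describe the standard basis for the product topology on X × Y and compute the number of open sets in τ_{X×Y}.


Basis B = {∅ × ∅, {p33} × {θ}, {p33} × {ι}, {p34} × {θ}, {p34} × {ι}, {p33} × {θ, ι}, {p33} × {θ, κ}, {p33, p34} × {θ}, {p33, p34} × {ι}, {p34} × {θ, ι}, {p34} × {θ, κ}, {p33} × {θ, ι, κ}, {p34} × {θ, ι, κ}, {p33, p34} × {θ, ι}, {p33, p34} × {θ, κ}, {p33, p34} × {θ, ι, κ}}; |τ_{X×Y}| = 36.

Enumerate products U × V with U ∈ τ_X, V ∈ τ_Y (deduplicated):
  ∅ × ∅ = {} (∅)
  {p33} × {θ} = {(p33,θ)}
  {p33} × {ι} = {(p33,ι)}
  {p34} × {θ} = {(p34,θ)}
  {p34} × {ι} = {(p34,ι)}
  {p33} × {θ, ι} = {(p33,θ), (p33,ι)}
  {p33} × {θ, κ} = {(p33,θ), (p33,κ)}
  {p33, p34} × {θ} = {(p33,θ), (p34,θ)}
  {p33, p34} × {ι} = {(p33,ι), (p34,ι)}
  {p34} × {θ, ι} = {(p34,θ), (p34,ι)}
  {p34} × {θ, κ} = {(p34,θ), (p34,κ)}
  {p33} × {θ, ι, κ} = {(p33,θ), (p33,ι), (p33,κ)}
  {p34} × {θ, ι, κ} = {(p34,θ), (p34,ι), (p34,κ)}
  {p33, p34} × {θ, ι} = {(p33,θ), (p33,ι), (p34,θ), (p34,ι)}
  {p33, p34} × {θ, κ} = {(p33,θ), (p33,κ), (p34,θ), (p34,κ)}
  {p33, p34} × {θ, ι, κ} = {(p33,θ), (p33,ι), (p33,κ), (p34,θ), (p34,ι), (p34,κ)}
These 16 distinct sets form the basis B.
Close under arbitrary unions to get τ_{X×Y}; counting gives |τ_{X×Y}| = 36.


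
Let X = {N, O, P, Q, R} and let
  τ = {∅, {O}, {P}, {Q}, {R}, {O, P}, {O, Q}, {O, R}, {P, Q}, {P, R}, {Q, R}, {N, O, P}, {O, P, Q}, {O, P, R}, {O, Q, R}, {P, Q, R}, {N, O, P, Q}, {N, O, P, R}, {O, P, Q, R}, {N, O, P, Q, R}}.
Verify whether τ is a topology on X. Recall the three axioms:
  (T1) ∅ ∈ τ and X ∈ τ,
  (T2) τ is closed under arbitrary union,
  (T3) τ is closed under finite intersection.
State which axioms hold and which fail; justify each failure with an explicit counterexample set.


τ IS a topology on X.

Axiom (T1): ∅ ∈ τ? Yes; X ∈ τ? Yes.
Axiom (T2/T3): check pairwise unions and intersections of members of τ.
All pairwise intersections and unions checked — each lies in τ. Therefore τ satisfies (T1), (T2), (T3): it IS a topology on X.


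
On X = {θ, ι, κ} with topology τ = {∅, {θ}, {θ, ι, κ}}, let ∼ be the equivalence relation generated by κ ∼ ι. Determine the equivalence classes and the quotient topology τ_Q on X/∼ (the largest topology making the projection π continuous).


X/∼ = {[θ], [ι=κ]}; |τ_Q| = 3.

Equivalence classes: [θ], [ι=κ].
Quotient map π: X → X/∼ sends θ ↦ [θ], ι ↦ [ι=κ], κ ↦ [ι=κ].
For each subset V ⊆ X/∼, compute π^{-1}(V) ⊆ X and check whether π^{-1}(V) ∈ τ. V is open in τ_Q iff π^{-1}(V) ∈ τ.
  V = {}: π^{-1}(V) = ∅ ∈ τ ✓.
  V = {[θ]}: π^{-1}(V) = {θ} ∈ τ ✓.
  V = {[ι=κ]}: π^{-1}(V) = {ι, κ} ∉ τ ✗.
  V = {[θ], [ι=κ]}: π^{-1}(V) = {θ, ι, κ} ∈ τ ✓.
Open sets in the quotient: τ_Q = {{}, {[θ]}, {[θ], [ι=κ]}} (3 elements).


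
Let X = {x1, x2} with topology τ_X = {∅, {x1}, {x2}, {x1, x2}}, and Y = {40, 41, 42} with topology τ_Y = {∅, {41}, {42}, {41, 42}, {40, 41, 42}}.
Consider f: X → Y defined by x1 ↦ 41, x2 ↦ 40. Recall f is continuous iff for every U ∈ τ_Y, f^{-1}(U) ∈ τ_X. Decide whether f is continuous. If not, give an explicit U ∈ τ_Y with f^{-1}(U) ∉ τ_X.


f IS continuous.

Compute f^{-1}(U) for each U ∈ τ_Y:
  U = ∅: f^{-1}(U) = ∅ ∈ τ_X ✓.
  U = {41}: f^{-1}(U) = {x1} ∈ τ_X ✓.
  U = {42}: f^{-1}(U) = ∅ ∈ τ_X ✓.
  U = {41, 42}: f^{-1}(U) = {x1} ∈ τ_X ✓.
  U = {40, 41, 42}: f^{-1}(U) = {x1, x2} ∈ τ_X ✓.
Every preimage lies in τ_X, so f IS continuous.


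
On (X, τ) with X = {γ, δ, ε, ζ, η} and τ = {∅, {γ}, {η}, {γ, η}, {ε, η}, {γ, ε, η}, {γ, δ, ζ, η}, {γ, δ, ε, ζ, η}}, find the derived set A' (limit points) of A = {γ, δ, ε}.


A' = {δ, ζ}

For each x ∈ X, list the open sets U ∈ τ with x ∈ U, then check whether U ∩ (A ∖ {x}) ≠ ∅ for every such U.
  x = γ: open {γ} ∋ x has {γ} ∩ (A ∖ {γ}) = ∅, so x is NOT a limit point.
  x = δ: opens ∋ x are {γ, δ, ζ, η}, {γ, δ, ε, ζ, η}; each meets A ∖ {δ}, so x IS a limit point.
  x = ε: open {ε, η} ∋ x has {ε, η} ∩ (A ∖ {ε}) = ∅, so x is NOT a limit point.
  x = ζ: opens ∋ x are {γ, δ, ζ, η}, {γ, δ, ε, ζ, η}; each meets A ∖ {ζ}, so x IS a limit point.
  x = η: open {η} ∋ x has {η} ∩ (A ∖ {η}) = ∅, so x is NOT a limit point.
Collecting: A' = {δ, ζ}.


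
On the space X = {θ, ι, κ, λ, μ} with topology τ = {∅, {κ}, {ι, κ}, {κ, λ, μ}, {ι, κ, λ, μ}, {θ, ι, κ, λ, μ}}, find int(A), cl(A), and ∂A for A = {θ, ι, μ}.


int(A) = ∅, cl(A) = {θ, ι, λ, μ}, ∂A = {θ, ι, λ, μ}.

Closed sets in (X, τ) are complements of opens:
  closed(X, τ) = {∅, {θ}, {θ, ι}, {θ, λ, μ}, {θ, ι, λ, μ}, {θ, ι, κ, λ, μ}}.
int(A) = ⋃ {U ∈ τ : U ⊆ A}. Opens contained in A: ∅.
Taking the union of these: int(A) = ∅.
cl(A) = ⋂ {C closed : A ⊆ C}. Closed sets containing A: {θ, ι, λ, μ}, {θ, ι, κ, λ, μ}.
Intersecting these: cl(A) = {θ, ι, λ, μ}.
∂A = cl(A) ∖ int(A) = {θ, ι, λ, μ} ∖ ∅ = {θ, ι, λ, μ}.


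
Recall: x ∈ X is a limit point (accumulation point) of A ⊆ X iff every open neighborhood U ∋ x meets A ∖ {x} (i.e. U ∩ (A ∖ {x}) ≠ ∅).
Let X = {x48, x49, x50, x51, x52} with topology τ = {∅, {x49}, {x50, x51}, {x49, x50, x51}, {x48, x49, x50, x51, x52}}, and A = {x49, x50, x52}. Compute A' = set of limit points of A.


A' = {x48, x51, x52}

For each x ∈ X, list the open sets U ∈ τ with x ∈ U, then check whether U ∩ (A ∖ {x}) ≠ ∅ for every such U.
  x = x48: opens ∋ x are {x48, x49, x50, x51, x52}; each meets A ∖ {x48}, so x IS a limit point.
  x = x49: open {x49} ∋ x has {x49} ∩ (A ∖ {x49}) = ∅, so x is NOT a limit point.
  x = x50: open {x50, x51} ∋ x has {x50, x51} ∩ (A ∖ {x50}) = ∅, so x is NOT a limit point.
  x = x51: opens ∋ x are {x50, x51}, {x49, x50, x51}, {x48, x49, x50, x51, x52}; each meets A ∖ {x51}, so x IS a limit point.
  x = x52: opens ∋ x are {x48, x49, x50, x51, x52}; each meets A ∖ {x52}, so x IS a limit point.
Collecting: A' = {x48, x51, x52}.


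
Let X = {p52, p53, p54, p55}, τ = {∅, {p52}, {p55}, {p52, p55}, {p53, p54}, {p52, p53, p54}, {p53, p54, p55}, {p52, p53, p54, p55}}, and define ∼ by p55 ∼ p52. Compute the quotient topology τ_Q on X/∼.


X/∼ = {[p52=p55], [p53], [p54]}; |τ_Q| = 4.

Equivalence classes: [p52=p55], [p53], [p54].
Quotient map π: X → X/∼ sends p52 ↦ [p52=p55], p53 ↦ [p53], p54 ↦ [p54], p55 ↦ [p52=p55].
For each subset V ⊆ X/∼, compute π^{-1}(V) ⊆ X and check whether π^{-1}(V) ∈ τ. V is open in τ_Q iff π^{-1}(V) ∈ τ.
  V = {}: π^{-1}(V) = ∅ ∈ τ ✓.
  V = {[p52=p55]}: π^{-1}(V) = {p52, p55} ∈ τ ✓.
  V = {[p53]}: π^{-1}(V) = {p53} ∉ τ ✗.
  V = {[p52=p55], [p53]}: π^{-1}(V) = {p52, p53, p55} ∉ τ ✗.
  V = {[p54]}: π^{-1}(V) = {p54} ∉ τ ✗.
  V = {[p52=p55], [p54]}: π^{-1}(V) = {p52, p54, p55} ∉ τ ✗.
  V = {[p53], [p54]}: π^{-1}(V) = {p53, p54} ∈ τ ✓.
  V = {[p52=p55], [p53], [p54]}: π^{-1}(V) = {p52, p53, p54, p55} ∈ τ ✓.
Open sets in the quotient: τ_Q = {{}, {[p52=p55]}, {[p53], [p54]}, {[p52=p55], [p53], [p54]}} (4 elements).


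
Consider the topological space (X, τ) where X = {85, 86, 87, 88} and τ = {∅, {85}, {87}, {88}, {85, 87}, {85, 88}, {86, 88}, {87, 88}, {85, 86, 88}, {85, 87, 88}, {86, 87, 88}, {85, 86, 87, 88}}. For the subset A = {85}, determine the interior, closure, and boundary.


int(A) = {85}, cl(A) = {85}, ∂A = ∅.

Closed sets in (X, τ) are complements of opens:
  closed(X, τ) = {∅, {85}, {86}, {87}, {85, 86}, {85, 87}, {86, 87}, {86, 88}, {85, 86, 87}, {85, 86, 88}, {86, 87, 88}, {85, 86, 87, 88}}.
int(A) = ⋃ {U ∈ τ : U ⊆ A}. Opens contained in A: ∅, {85}.
Taking the union of these: int(A) = {85}.
cl(A) = ⋂ {C closed : A ⊆ C}. Closed sets containing A: {85}, {85, 86}, {85, 87}, {85, 86, 87}, {85, 86, 88}, {85, 86, 87, 88}.
Intersecting these: cl(A) = {85}.
∂A = cl(A) ∖ int(A) = {85} ∖ {85} = ∅.
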